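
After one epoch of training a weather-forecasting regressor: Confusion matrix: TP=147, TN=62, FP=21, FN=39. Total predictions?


Total = TP + TN + FP + FN
= 147 + 62 + 21 + 39
= 269
(Predicted positive: 168, predicted negative: 101)

269


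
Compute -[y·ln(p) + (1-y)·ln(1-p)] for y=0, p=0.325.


BCE = -[y·ln(p) + (1-y)·ln(1-p)]
= -0 - 1·ln(1-0.325)
= -ln(0.675) = 0.393

0.393


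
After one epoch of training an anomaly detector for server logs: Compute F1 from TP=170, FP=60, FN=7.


Precision = 170/230 = 0.7391
Recall = 170/177 = 0.9605
F1 = 2·P·R/(P+R) = 2·TP/(2·TP+FP+FN) = 340/(340+60+7) = 340/407 = 0.8354

0.8354


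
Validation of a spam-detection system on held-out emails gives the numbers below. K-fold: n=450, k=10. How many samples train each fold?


Fold size = 450/10 = 45
Training per fold = 450 - 45 = 405

405


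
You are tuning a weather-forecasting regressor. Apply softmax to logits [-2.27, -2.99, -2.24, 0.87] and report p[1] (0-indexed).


Exponentials: e^-2.27=0.1033, e^-2.99=0.0503, e^-2.24=0.1065, e^0.87=2.3869
Sum = 2.647
Softmax = [0.039, 0.019, 0.0402, 0.9018]
p[1] = 0.0503/2.647 = 0.019

0.019


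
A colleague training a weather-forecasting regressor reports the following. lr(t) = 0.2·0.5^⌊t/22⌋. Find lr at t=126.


n_drops = ⌊126/22⌋ = 5
lr = 0.2·0.5^5 = 0.2·0.03125 = 0.00625

0.00625


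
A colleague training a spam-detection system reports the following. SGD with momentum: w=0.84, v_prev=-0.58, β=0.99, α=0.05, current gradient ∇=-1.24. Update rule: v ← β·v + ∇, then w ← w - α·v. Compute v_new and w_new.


v_new = 0.99·-0.58 - 1.24 = -0.5742 - 1.24 = -1.8142
w_new = 0.84 - 0.05·-1.8142 = 0.84 + 0.09071 = 0.93071

v_new=-1.8142, w_new=0.93071


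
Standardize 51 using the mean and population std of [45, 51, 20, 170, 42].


μ = 65.6, σ = 53.2413
z = (51 - 65.6)/53.2413 = -0.2742

-0.2742


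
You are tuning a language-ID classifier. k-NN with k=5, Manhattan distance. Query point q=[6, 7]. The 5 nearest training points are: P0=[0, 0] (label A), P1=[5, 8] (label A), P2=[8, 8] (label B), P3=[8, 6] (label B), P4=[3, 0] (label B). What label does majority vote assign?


d(q,P0) = 13  (label A)
d(q,P1) = 2  (label A)
d(q,P2) = 3  (label B)
d(q,P3) = 3  (label B)
d(q,P4) = 10  (label B)
Votes: A=2, B=3
Majority → B

B


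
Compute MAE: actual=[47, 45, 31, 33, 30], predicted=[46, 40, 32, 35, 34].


Absolute errors: |47-46|=1, |45-40|=5, |31-32|=1, |33-35|=2, |30-34|=4
Sum = 13
MAE = 13/5 = 13/5

13/5


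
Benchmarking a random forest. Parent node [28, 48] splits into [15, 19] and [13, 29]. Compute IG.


Parent = [28, 48], H_parent = 0.9495
H_left = 0.99 (n=34), H_right = 0.8926 (n=42)
H_children = (34/76)·0.99 + (42/76)·0.8926 = 0.9362
IG = 0.9495 - 0.9362 = 0.0133

0.0133


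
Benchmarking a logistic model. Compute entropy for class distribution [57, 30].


Probabilities: [57/87, 30/87] ≈ [0.6552, 0.3448]
H = -((57/87)·log₂(57/87) + (30/87)·log₂(30/87))
  = 0.9294 bits

0.9294 bits


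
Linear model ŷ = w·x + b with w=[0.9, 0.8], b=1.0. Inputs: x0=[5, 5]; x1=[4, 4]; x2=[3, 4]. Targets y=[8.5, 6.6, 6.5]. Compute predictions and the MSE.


ŷ0 = (0.9)·(5) + (0.8)·(5) + 1.0 = 9.5
ŷ1 = (0.9)·(4) + (0.8)·(4) + 1.0 = 7.8
ŷ2 = (0.9)·(3) + (0.8)·(4) + 1.0 = 6.9
errors² = [1.0, 1.44, 0.16]
MSE = 2.6000/3 = 0.8667

0.8667


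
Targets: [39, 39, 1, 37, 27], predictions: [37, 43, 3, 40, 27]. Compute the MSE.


Squared errors: (39-37)²=4, (39-43)²=16, (1-3)²=4, (37-40)²=9, (27-27)²=0
Sum = 33
MSE = 33/5 = 33/5

33/5


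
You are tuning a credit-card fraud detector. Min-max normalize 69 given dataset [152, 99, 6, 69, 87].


min=6, max=152
(69-6)/(152-6) = 63/146 = 0.4315

0.4315


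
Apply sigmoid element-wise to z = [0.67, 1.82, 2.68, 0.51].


σ(0.67) = 1/(1+e^-0.67) = 0.6615
σ(1.82) = 1/(1+e^-1.82) = 0.8606
σ(2.68) = 1/(1+e^-2.68) = 0.9358
σ(0.51) = 1/(1+e^-0.51) = 0.6248
result = [0.6615, 0.8606, 0.9358, 0.6248]

[0.6615, 0.8606, 0.9358, 0.6248]


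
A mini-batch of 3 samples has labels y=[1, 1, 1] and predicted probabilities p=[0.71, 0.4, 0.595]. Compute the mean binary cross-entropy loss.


L[0] = -ln(0.71) = 0.3425
L[1] = -ln(0.4) = 0.9163
L[2] = -ln(0.595) = 0.5192
mean = (0.3425 + 0.9163 + 0.5192)/3 = 0.5927

0.5927


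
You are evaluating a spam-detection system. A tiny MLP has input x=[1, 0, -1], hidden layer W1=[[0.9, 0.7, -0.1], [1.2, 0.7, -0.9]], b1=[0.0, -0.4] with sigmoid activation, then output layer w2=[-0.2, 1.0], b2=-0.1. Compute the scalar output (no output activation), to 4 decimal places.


z1[0] = (0.9)·(1) + (0.7)·(0) + (-0.1)·(-1) + 0.0 = 1.0
z1[1] = (1.2)·(1) + (0.7)·(0) + (-0.9)·(-1) - 0.4 = 1.7
h = sigmoid(z1) = [0.7311, 0.8455]
output = (-0.2)·(0.7311) + (1.0)·(0.8455) - 0.1 = 0.5993

0.5993


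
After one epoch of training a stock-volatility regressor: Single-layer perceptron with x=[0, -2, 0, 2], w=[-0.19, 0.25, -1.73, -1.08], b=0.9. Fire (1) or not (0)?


z = (0)·(-0.19) + (-2)·(0.25) + (0)·(-1.73) + (2)·(-1.08) + 0.9
  = -1.76
step(z) = 0 (z<0)

0


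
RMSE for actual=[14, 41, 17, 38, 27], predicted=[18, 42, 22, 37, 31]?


MSE = 59/5 = 11.8
RMSE = √(59/5) = 3.4351

3.4351


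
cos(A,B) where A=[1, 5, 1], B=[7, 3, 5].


A·B = 1·7 + 5·3 + 1·5 = 27
‖A‖ = √27 = 5.1962, ‖B‖ = √83 = 9.1104
cos = 27/(√27·√83) = 27/√2241 = 0.5704

0.5704


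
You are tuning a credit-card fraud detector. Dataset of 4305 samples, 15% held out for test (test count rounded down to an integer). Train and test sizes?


Test = ⌊4305·15/100⌋ = 645
Train = 4305 - 645 = 3660

Train: 3660, Test: 645


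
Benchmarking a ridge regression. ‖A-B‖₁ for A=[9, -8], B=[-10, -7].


d = |9+ 10| + |-8+ 7|
  = 19 + 1
  = 20

20


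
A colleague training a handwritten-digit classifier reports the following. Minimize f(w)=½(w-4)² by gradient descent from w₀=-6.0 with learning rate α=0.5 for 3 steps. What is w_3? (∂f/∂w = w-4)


step 1: grad = -6-4 = -10; w = -6 - 0.5·(-10) = -1
step 2: grad = -1-4 = -5; w = -1 - 0.5·(-5) = 1.5
step 3: grad = 1.5-4 = -2.5; w = 1.5 - 0.5·(-2.5) = 2.75

2.75


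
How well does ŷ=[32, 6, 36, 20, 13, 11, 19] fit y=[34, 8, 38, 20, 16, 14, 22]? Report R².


ȳ = 21.7143
SS_res = Σ(y-ŷ)² = 39
SS_tot = Σ(y-ȳ)² = 699.43
R² = 1 - SS_res/SS_tot = 1 - 0.0558 = 0.9442

0.9442


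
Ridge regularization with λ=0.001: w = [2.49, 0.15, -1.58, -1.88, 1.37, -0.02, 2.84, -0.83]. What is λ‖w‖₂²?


‖w‖₂² = (2.49)² + (0.15)² + (-1.58)² + (-1.88)² + (1.37)² + (-0.02)² + (2.84)² + (-0.83)²
     = 6.2001 + 0.0225 + 2.4964 + 3.5344 + 1.8769 + 0.0004 + 8.0656 + 0.6889
     = 22.8852
λ·‖w‖₂² = 0.001·22.8852 = 0.022885

0.022885


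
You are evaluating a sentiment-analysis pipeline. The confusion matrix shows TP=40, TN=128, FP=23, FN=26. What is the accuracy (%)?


Accuracy = (TP+TN)/(TP+TN+FP+FN)
= (40+128)/(217)
= 168/217 = 77.42%

77.42%


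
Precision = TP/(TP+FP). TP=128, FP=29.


Precision = TP/(TP+FP)
= 128/(128+29)
= 128/157 = 81.53%

81.53%


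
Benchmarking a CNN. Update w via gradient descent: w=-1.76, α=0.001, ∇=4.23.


w_new = w - α·∇
= -1.76 - 0.001·4.23
= -1.76 - 0.00423
= -1.76423

-1.76423


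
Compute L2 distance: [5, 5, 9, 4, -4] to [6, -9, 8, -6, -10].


d = √((5-6)² + (5+ 9)² + (9-8)² + (4+ 6)² + (-4+ 10)²)
  = √(1 + 196 + 1 + 100 + 36)
  = √334 = 18.2757

18.2757


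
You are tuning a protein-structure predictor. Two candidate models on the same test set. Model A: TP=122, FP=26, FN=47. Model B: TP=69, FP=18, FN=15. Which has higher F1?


Model A: P=122/148=0.8243, R=122/169=0.7219, F1=2PR/(P+R)=2TP/(2TP+FP+FN)=244/317=0.7697
Model B: P=69/87=0.7931, R=69/84=0.8214, F1=2PR/(P+R)=2TP/(2TP+FP+FN)=138/171=0.807
0.7697 < 0.807 → Model B

Model B


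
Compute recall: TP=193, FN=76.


Recall = TP/(TP+FN)
= 193/(193+76)
= 193/269 = 71.75%

71.75%


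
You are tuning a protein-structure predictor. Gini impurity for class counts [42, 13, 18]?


Probabilities: [42/73, 13/73, 18/73] ≈ [0.5753, 0.1781, 0.2466]
Σpᵢ² = (1764 + 169 + 324)/73² = 2257/5329
Gini = 1 - Σpᵢ² = 1 - 2257/5329 = 0.5765

0.5765


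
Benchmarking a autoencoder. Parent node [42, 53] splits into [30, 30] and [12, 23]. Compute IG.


Parent = [42, 53], H_parent = 0.9903
H_left = 1 (n=60), H_right = 0.9275 (n=35)
H_children = (60/95)·1 + (35/95)·0.9275 = 0.9733
IG = 0.9903 - 0.9733 = 0.017

0.017


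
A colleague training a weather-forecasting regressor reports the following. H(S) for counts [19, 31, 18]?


Probabilities: [19/68, 31/68, 18/68] ≈ [0.2794, 0.4559, 0.2647]
H = -((19/68)·log₂(19/68) + (31/68)·log₂(31/68) + (18/68)·log₂(18/68))
  = 1.5382 bits

1.5382 bits


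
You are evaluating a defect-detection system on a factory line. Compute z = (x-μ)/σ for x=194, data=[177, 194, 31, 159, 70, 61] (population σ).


μ = 115.3333, σ = 63.2684
z = (194 - 115.3333)/63.2684 = 1.2434

1.2434


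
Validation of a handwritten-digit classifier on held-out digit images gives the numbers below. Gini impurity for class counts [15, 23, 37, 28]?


Probabilities: [15/103, 23/103, 37/103, 28/103] ≈ [0.1456, 0.2233, 0.3592, 0.2718]
Σpᵢ² = (225 + 529 + 1369 + 784)/103² = 2907/10609
Gini = 1 - Σpᵢ² = 1 - 2907/10609 = 0.726

0.726


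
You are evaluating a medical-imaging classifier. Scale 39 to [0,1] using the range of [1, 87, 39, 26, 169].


min=1, max=169
(39-1)/(169-1) = 38/168 = 0.2262

0.2262


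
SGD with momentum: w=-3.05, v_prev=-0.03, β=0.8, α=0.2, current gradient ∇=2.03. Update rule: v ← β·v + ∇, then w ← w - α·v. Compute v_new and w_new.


v_new = 0.8·-0.03 + 2.03 = -0.024 + 2.03 = 2.006
w_new = -3.05 - 0.2·2.006 = -3.05 - 0.4012 = -3.4512

v_new=2.006, w_new=-3.4512


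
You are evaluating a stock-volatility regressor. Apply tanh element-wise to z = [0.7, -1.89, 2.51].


tanh(0.7) = 0.6044
tanh(-1.89) = -0.9554
tanh(2.51) = 0.9869
result = [0.6044, -0.9554, 0.9869]

[0.6044, -0.9554, 0.9869]


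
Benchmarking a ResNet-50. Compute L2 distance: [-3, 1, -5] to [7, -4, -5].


d = √((-3-7)² + (1+ 4)² + (-5+ 5)²)
  = √(100 + 25 + 0)
  = √125 = 11.1803

11.1803


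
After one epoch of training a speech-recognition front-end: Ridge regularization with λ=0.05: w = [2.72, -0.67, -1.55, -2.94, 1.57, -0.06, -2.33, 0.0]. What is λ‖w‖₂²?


‖w‖₂² = (2.72)² + (-0.67)² + (-1.55)² + (-2.94)² + (1.57)² + (-0.06)² + (-2.33)² + (0.0)²
     = 7.3984 + 0.4489 + 2.4025 + 8.6436 + 2.4649 + 0.0036 + 5.4289 + 0
     = 26.7908
λ·‖w‖₂² = 0.05·26.7908 = 1.33954

1.33954


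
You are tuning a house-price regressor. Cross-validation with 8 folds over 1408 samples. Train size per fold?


Fold size = 1408/8 = 176
Training per fold = 1408 - 176 = 1232

1232


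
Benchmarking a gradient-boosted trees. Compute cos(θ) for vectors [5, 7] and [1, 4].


A·B = 5·1 + 7·4 = 33
‖A‖ = √74 = 8.6023, ‖B‖ = √17 = 4.1231
cos = 33/(√74·√17) = 33/√1258 = 0.9304

0.9304


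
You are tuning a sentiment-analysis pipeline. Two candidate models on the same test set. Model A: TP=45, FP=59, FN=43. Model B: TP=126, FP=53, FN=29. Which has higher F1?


Model A: P=45/104=0.4327, R=45/88=0.5114, F1=2PR/(P+R)=2TP/(2TP+FP+FN)=90/192=0.4688
Model B: P=126/179=0.7039, R=126/155=0.8129, F1=2PR/(P+R)=2TP/(2TP+FP+FN)=252/334=0.7545
0.4688 < 0.7545 → Model B

Model B


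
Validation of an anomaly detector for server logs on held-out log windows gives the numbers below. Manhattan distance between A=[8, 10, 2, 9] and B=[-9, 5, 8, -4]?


d = |8+ 9| + |10-5| + |2-8| + |9+ 4|
  = 17 + 5 + 6 + 13
  = 41

41


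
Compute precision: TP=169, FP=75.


Precision = TP/(TP+FP)
= 169/(169+75)
= 169/244 = 69.26%

69.26%


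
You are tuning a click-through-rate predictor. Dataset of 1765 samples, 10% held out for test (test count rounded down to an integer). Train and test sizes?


Test = ⌊1765·10/100⌋ = 176
Train = 1765 - 176 = 1589

Train: 1589, Test: 176


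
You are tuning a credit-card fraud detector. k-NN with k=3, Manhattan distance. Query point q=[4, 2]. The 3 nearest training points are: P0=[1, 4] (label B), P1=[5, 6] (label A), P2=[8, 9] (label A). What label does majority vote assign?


d(q,P0) = 5  (label B)
d(q,P1) = 5  (label A)
d(q,P2) = 11  (label A)
Votes: A=2, B=1
Majority → A

A


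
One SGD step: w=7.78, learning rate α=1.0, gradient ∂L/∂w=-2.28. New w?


w_new = w - α·∇
= 7.78 - 1.0·-2.28
= 7.78 + 2.28
= 10.06

10.06


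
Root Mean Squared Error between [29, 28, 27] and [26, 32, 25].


MSE = 29/3 = 9.6667
RMSE = √(29/3) = 3.1091

3.1091


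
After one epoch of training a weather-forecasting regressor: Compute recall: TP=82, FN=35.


Recall = TP/(TP+FN)
= 82/(82+35)
= 82/117 = 70.09%

70.09%


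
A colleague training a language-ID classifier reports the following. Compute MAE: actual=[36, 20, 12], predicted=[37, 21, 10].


Absolute errors: |36-37|=1, |20-21|=1, |12-10|=2
Sum = 4
MAE = 4/3 = 4/3

4/3


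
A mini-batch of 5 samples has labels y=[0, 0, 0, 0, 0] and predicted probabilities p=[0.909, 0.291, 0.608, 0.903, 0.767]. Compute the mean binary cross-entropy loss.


L[0] = -ln(1-0.909) = -ln(0.091) = 2.3969
L[1] = -ln(1-0.291) = -ln(0.709) = 0.3439
L[2] = -ln(1-0.608) = -ln(0.392) = 0.9365
L[3] = -ln(1-0.903) = -ln(0.097) = 2.333
L[4] = -ln(1-0.767) = -ln(0.233) = 1.4567
mean = (2.3969 + 0.3439 + 0.9365 + 2.333 + 1.4567)/5 = 1.4934

1.4934


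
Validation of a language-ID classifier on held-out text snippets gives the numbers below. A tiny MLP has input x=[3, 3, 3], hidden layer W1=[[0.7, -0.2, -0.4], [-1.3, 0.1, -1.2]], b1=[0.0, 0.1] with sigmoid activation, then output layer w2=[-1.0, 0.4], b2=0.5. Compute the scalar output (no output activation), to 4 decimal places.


z1[0] = (0.7)·(3) + (-0.2)·(3) + (-0.4)·(3) + 0.0 = 0.3
z1[1] = (-1.3)·(3) + (0.1)·(3) + (-1.2)·(3) + 0.1 = -7.1
h = sigmoid(z1) = [0.5744, 0.0008]
output = (-1.0)·(0.5744) + (0.4)·(0.0008) + 0.5 = -0.0741

-0.0741


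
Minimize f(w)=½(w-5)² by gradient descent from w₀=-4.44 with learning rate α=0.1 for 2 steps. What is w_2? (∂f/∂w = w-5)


step 1: grad = -4.44-5 = -9.44; w = -4.44 - 0.1·(-9.44) = -3.496
step 2: grad = -3.496-5 = -8.496; w = -3.496 - 0.1·(-8.496) = -2.6464

-2.6464


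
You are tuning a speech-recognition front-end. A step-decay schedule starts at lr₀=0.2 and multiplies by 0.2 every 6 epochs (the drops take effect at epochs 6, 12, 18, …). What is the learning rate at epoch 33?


n_drops = ⌊33/6⌋ = 5
lr = 0.2·0.2^5 = 0.2·0.00032 = 0.000064

0.000064


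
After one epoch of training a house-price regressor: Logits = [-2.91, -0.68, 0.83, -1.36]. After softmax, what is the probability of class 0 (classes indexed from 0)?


Exponentials: e^-2.91=0.0545, e^-0.68=0.5066, e^0.83=2.2933, e^-1.36=0.2567
Sum = 3.1111
Softmax = [0.0175, 0.1628, 0.7371, 0.0825]
p[0] = 0.0545/3.1111 = 0.0175

0.0175


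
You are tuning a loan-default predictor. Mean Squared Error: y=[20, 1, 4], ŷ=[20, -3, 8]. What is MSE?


Squared errors: (20-20)²=0, (1+ 3)²=16, (4-8)²=16
Sum = 32
MSE = 32/3 = 32/3

32/3


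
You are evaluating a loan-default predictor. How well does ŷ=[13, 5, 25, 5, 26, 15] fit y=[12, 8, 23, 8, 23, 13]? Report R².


ȳ = 14.5
SS_res = Σ(y-ŷ)² = 36
SS_tot = Σ(y-ȳ)² = 237.5
R² = 1 - SS_res/SS_tot = 1 - 0.1516 = 0.8484

0.8484


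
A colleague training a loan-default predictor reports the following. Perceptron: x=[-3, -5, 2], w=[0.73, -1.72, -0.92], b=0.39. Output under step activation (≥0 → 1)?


z = (-3)·(0.73) + (-5)·(-1.72) + (2)·(-0.92) + 0.39
  = 4.96
step(z) = 1 (z≥0)

1


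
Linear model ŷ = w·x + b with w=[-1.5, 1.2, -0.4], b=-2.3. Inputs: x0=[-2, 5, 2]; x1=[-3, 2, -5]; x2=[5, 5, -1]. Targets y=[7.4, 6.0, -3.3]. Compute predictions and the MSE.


ŷ0 = (-1.5)·(-2) + (1.2)·(5) + (-0.4)·(2) - 2.3 = 5.9
ŷ1 = (-1.5)·(-3) + (1.2)·(2) + (-0.4)·(-5) - 2.3 = 6.6
ŷ2 = (-1.5)·(5) + (1.2)·(5) + (-0.4)·(-1) - 2.3 = -3.4
errors² = [2.25, 0.36, 0.01]
MSE = 2.6200/3 = 0.8733

0.8733


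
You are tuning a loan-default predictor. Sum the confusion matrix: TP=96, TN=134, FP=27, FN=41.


Total = TP + TN + FP + FN
= 96 + 134 + 27 + 41
= 298
(Predicted positive: 123, predicted negative: 175)

298


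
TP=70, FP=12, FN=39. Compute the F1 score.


Precision = 70/82 = 0.8537
Recall = 70/109 = 0.6422
F1 = 2·P·R/(P+R) = 2·TP/(2·TP+FP+FN) = 140/(140+12+39) = 140/191 = 0.733

0.733


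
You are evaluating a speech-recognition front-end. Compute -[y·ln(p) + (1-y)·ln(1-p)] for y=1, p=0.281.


BCE = -[y·ln(p) + (1-y)·ln(1-p)]
= -1·ln(0.281) - 0
= -ln(0.281) = 1.2694

1.2694


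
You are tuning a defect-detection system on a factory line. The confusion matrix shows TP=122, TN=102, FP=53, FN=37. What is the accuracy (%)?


Accuracy = (TP+TN)/(TP+TN+FP+FN)
= (122+102)/(314)
= 224/314 = 71.34%

71.34%


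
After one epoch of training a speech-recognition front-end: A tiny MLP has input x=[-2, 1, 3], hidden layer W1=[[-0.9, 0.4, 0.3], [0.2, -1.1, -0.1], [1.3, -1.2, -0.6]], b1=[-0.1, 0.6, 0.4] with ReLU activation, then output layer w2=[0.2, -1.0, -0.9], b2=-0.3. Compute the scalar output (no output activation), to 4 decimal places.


z1[0] = (-0.9)·(-2) + (0.4)·(1) + (0.3)·(3) - 0.1 = 3.0
z1[1] = (0.2)·(-2) + (-1.1)·(1) + (-0.1)·(3) + 0.6 = -1.2
z1[2] = (1.3)·(-2) + (-1.2)·(1) + (-0.6)·(3) + 0.4 = -5.2
h = ReLU(z1) = [3.0, 0.0, 0.0]
output = (0.2)·(3.0) + (-1.0)·(0.0) + (-0.9)·(0.0) - 0.3 = 0.3

0.3


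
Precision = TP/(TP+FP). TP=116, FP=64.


Precision = TP/(TP+FP)
= 116/(116+64)
= 116/180 = 64.44%

64.44%


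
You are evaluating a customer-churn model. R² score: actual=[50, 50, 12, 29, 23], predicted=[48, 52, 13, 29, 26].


ȳ = 32.8
SS_res = Σ(y-ŷ)² = 18
SS_tot = Σ(y-ȳ)² = 1134.8
R² = 1 - SS_res/SS_tot = 1 - 0.0159 = 0.9841

0.9841


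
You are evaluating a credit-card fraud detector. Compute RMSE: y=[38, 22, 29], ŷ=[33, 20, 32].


MSE = 38/3 = 12.6667
RMSE = √(38/3) = 3.559

3.559


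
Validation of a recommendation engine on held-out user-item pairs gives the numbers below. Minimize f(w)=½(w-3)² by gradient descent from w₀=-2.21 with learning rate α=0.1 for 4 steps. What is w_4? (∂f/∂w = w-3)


step 1: grad = -2.21-3 = -5.21; w = -2.21 - 0.1·(-5.21) = -1.689
step 2: grad = -1.689-3 = -4.689; w = -1.689 - 0.1·(-4.689) = -1.2201
step 3: grad = -1.2201-3 = -4.2201; w = -1.2201 - 0.1·(-4.2201) = -0.79809
step 4: grad = -0.79809-3 = -3.79809; w = -0.79809 - 0.1·(-3.79809) = -0.418281

-0.418281


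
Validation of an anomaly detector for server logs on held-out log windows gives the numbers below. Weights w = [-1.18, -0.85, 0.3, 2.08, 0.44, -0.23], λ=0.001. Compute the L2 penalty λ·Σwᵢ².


‖w‖₂² = (-1.18)² + (-0.85)² + (0.3)² + (2.08)² + (0.44)² + (-0.23)²
     = 1.3924 + 0.7225 + 0.09 + 4.3264 + 0.1936 + 0.0529
     = 6.7778
λ·‖w‖₂² = 0.001·6.7778 = 0.006778

0.006778


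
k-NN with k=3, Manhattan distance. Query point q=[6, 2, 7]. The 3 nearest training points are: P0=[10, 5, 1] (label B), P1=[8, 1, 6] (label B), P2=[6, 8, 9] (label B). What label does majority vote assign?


d(q,P0) = 13  (label B)
d(q,P1) = 4  (label B)
d(q,P2) = 8  (label B)
Votes: A=0, B=3
Majority → B

B


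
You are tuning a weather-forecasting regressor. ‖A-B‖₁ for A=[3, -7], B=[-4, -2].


d = |3+ 4| + |-7+ 2|
  = 7 + 5
  = 12

12


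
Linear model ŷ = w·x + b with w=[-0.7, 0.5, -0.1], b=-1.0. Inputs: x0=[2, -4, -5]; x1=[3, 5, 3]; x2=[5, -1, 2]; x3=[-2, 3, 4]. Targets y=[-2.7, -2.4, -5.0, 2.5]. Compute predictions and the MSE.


ŷ0 = (-0.7)·(2) + (0.5)·(-4) + (-0.1)·(-5) - 1.0 = -3.9
ŷ1 = (-0.7)·(3) + (0.5)·(5) + (-0.1)·(3) - 1.0 = -0.9
ŷ2 = (-0.7)·(5) + (0.5)·(-1) + (-0.1)·(2) - 1.0 = -5.2
ŷ3 = (-0.7)·(-2) + (0.5)·(3) + (-0.1)·(4) - 1.0 = 1.5
errors² = [1.44, 2.25, 0.04, 1.0]
MSE = 4.7300/4 = 1.1825

1.1825


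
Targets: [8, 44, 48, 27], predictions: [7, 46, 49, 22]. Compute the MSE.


Squared errors: (8-7)²=1, (44-46)²=4, (48-49)²=1, (27-22)²=25
Sum = 31
MSE = 31/4 = 31/4

31/4


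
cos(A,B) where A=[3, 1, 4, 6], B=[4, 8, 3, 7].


A·B = 3·4 + 1·8 + 4·3 + 6·7 = 74
‖A‖ = √62 = 7.874, ‖B‖ = √138 = 11.7473
cos = 74/(√62·√138) = 74/√8556 = 0.8

0.8


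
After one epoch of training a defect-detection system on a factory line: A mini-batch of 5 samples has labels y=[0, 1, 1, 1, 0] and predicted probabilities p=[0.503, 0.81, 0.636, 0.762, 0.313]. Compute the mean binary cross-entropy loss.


L[0] = -ln(1-0.503) = -ln(0.497) = 0.6992
L[1] = -ln(0.81) = 0.2107
L[2] = -ln(0.636) = 0.4526
L[3] = -ln(0.762) = 0.2718
L[4] = -ln(1-0.313) = -ln(0.687) = 0.3754
mean = (0.6992 + 0.2107 + 0.4526 + 0.2718 + 0.3754)/5 = 0.4019

0.4019


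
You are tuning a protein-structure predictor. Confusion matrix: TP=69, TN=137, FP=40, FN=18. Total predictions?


Total = TP + TN + FP + FN
= 69 + 137 + 40 + 18
= 264
(Predicted positive: 109, predicted negative: 155)

264


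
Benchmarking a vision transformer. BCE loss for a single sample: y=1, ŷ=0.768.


BCE = -[y·ln(p) + (1-y)·ln(1-p)]
= -1·ln(0.768) - 0
= -ln(0.768) = 0.264

0.264


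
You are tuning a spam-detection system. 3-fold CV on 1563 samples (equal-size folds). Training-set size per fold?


Fold size = 1563/3 = 521
Training per fold = 1563 - 521 = 1042

1042


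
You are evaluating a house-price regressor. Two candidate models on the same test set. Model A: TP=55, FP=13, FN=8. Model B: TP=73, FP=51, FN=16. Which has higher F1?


Model A: P=55/68=0.8088, R=55/63=0.873, F1=2PR/(P+R)=2TP/(2TP+FP+FN)=110/131=0.8397
Model B: P=73/124=0.5887, R=73/89=0.8202, F1=2PR/(P+R)=2TP/(2TP+FP+FN)=146/213=0.6854
0.8397 > 0.6854 → Model A

Model A


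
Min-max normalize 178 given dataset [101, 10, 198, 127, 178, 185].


min=10, max=198
(178-10)/(198-10) = 168/188 = 0.8936

0.8936


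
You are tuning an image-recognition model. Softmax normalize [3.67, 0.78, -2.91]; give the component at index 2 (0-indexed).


Exponentials: e^3.67=39.2519, e^0.78=2.1815, e^-2.91=0.0545
Sum = 41.4879
Softmax = [0.9461, 0.0526, 0.0013]
p[2] = 0.0545/41.4879 = 0.0013

0.0013


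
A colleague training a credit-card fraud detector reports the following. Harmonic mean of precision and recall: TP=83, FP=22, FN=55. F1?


Precision = 83/105 = 0.7905
Recall = 83/138 = 0.6014
F1 = 2·P·R/(P+R) = 2·TP/(2·TP+FP+FN) = 166/(166+22+55) = 166/243 = 0.6831

0.6831


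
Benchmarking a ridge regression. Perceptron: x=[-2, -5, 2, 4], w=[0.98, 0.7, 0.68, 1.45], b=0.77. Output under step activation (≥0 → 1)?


z = (-2)·(0.98) + (-5)·(0.7) + (2)·(0.68) + (4)·(1.45) + 0.77
  = 2.47
step(z) = 1 (z≥0)

1


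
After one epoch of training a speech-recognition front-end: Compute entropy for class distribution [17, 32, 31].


Probabilities: [17/80, 32/80, 31/80] ≈ [0.2125, 0.4, 0.3875]
H = -((17/80)·log₂(17/80) + (32/80)·log₂(32/80) + (31/80)·log₂(31/80))
  = 1.5336 bits

1.5336 bits


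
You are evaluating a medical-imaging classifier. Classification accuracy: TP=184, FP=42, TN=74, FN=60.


Accuracy = (TP+TN)/(TP+TN+FP+FN)
= (184+74)/(360)
= 258/360 = 71.67%

71.67%


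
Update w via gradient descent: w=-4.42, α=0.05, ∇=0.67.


w_new = w - α·∇
= -4.42 - 0.05·0.67
= -4.42 - 0.0335
= -4.4535

-4.4535


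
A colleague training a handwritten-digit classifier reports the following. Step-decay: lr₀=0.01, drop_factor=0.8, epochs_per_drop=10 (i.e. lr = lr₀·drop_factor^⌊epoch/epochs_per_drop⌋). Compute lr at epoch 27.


n_drops = ⌊27/10⌋ = 2
lr = 0.01·0.8^2 = 0.01·0.64 = 0.0064

0.0064


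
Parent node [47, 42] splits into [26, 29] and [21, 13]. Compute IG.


Parent = [47, 42], H_parent = 0.9977
H_left = 0.9979 (n=55), H_right = 0.9597 (n=34)
H_children = (55/89)·0.9979 + (34/89)·0.9597 = 0.9833
IG = 0.9977 - 0.9833 = 0.0144

0.0144


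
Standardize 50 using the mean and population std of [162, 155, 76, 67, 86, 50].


μ = 99.3333, σ = 43.2576
z = (50 - 99.3333)/43.2576 = -1.1405

-1.1405


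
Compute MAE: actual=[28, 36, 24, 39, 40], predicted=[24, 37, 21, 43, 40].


Absolute errors: |28-24|=4, |36-37|=1, |24-21|=3, |39-43|=4, |40-40|=0
Sum = 12
MAE = 12/5 = 12/5

12/5


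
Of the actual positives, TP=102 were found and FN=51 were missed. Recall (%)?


Recall = TP/(TP+FN)
= 102/(102+51)
= 102/153 = 66.67%

66.67%


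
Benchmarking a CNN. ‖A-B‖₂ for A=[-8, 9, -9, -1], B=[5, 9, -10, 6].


d = √((-8-5)² + (9-9)² + (-9+ 10)² + (-1-6)²)
  = √(169 + 0 + 1 + 49)
  = √219 = 14.7986

14.7986


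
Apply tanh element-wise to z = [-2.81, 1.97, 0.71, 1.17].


tanh(-2.81) = -0.9928
tanh(1.97) = 0.9618
tanh(0.71) = 0.6107
tanh(1.17) = 0.8243
result = [-0.9928, 0.9618, 0.6107, 0.8243]

[-0.9928, 0.9618, 0.6107, 0.8243]


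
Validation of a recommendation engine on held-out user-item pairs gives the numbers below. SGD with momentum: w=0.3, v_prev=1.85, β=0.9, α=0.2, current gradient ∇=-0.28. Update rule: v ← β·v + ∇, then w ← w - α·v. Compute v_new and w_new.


v_new = 0.9·1.85 - 0.28 = 1.665 - 0.28 = 1.385
w_new = 0.3 - 0.2·1.385 = 0.3 - 0.277 = 0.023

v_new=1.385, w_new=0.023


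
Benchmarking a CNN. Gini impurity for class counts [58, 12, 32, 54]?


Probabilities: [58/156, 12/156, 32/156, 54/156] ≈ [0.3718, 0.0769, 0.2051, 0.3462]
Σpᵢ² = (3364 + 144 + 1024 + 2916)/156² = 7448/24336
Gini = 1 - Σpᵢ² = 1 - 7448/24336 = 0.694

0.694


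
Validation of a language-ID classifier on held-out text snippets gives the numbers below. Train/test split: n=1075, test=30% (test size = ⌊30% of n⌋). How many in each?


Test = ⌊1075·30/100⌋ = 322
Train = 1075 - 322 = 753

Train: 753, Test: 322


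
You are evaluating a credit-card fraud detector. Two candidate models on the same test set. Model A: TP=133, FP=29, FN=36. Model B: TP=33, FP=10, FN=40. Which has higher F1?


Model A: P=133/162=0.821, R=133/169=0.787, F1=2PR/(P+R)=2TP/(2TP+FP+FN)=266/331=0.8036
Model B: P=33/43=0.7674, R=33/73=0.4521, F1=2PR/(P+R)=2TP/(2TP+FP+FN)=66/116=0.569
0.8036 > 0.569 → Model A

Model A


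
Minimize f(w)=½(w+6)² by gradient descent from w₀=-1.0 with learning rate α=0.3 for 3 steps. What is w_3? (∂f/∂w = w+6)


step 1: grad = -1+6 = 5; w = -1 - 0.3·(5) = -2.5
step 2: grad = -2.5+6 = 3.5; w = -2.5 - 0.3·(3.5) = -3.55
step 3: grad = -3.55+6 = 2.45; w = -3.55 - 0.3·(2.45) = -4.285

-4.285


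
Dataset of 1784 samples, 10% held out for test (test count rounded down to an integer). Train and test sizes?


Test = ⌊1784·10/100⌋ = 178
Train = 1784 - 178 = 1606

Train: 1606, Test: 178


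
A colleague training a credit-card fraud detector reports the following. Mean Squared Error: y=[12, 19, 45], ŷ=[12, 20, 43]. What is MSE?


Squared errors: (12-12)²=0, (19-20)²=1, (45-43)²=4
Sum = 5
MSE = 5/3 = 5/3

5/3


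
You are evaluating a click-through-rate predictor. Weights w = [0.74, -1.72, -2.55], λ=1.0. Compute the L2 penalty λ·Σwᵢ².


‖w‖₂² = (0.74)² + (-1.72)² + (-2.55)²
     = 0.5476 + 2.9584 + 6.5025
     = 10.0085
λ·‖w‖₂² = 1.0·10.0085 = 10.0085

10.0085


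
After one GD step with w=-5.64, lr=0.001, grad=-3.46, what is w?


w_new = w - α·∇
= -5.64 - 0.001·-3.46
= -5.64 + 0.00346
= -5.63654

-5.63654


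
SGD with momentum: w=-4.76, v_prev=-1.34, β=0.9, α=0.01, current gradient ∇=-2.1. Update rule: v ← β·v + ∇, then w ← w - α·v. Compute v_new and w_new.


v_new = 0.9·-1.34 - 2.1 = -1.206 - 2.1 = -3.306
w_new = -4.76 - 0.01·-3.306 = -4.76 + 0.03306 = -4.72694

v_new=-3.306, w_new=-4.72694


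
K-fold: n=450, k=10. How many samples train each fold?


Fold size = 450/10 = 45
Training per fold = 450 - 45 = 405

405


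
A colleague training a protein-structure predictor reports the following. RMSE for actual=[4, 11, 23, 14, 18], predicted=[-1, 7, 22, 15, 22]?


MSE = 59/5 = 11.8
RMSE = √(59/5) = 3.4351

3.4351


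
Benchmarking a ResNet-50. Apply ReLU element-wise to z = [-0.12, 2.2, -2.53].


ReLU(-0.12) = max(0, -0.12) = 0.0
ReLU(2.2) = max(0, 2.2) = 2.2
ReLU(-2.53) = max(0, -2.53) = 0.0
result = [0.0, 2.2, 0.0]

[0.0, 2.2, 0.0]


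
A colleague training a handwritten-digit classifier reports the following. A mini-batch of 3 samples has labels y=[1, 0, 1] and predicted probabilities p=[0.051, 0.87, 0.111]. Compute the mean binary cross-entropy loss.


L[0] = -ln(0.051) = 2.9759
L[1] = -ln(1-0.87) = -ln(0.13) = 2.0402
L[2] = -ln(0.111) = 2.1982
mean = (2.9759 + 2.0402 + 2.1982)/3 = 2.4048

2.4048


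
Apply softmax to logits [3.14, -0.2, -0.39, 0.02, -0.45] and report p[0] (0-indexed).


Exponentials: e^3.14=23.1039, e^-0.2=0.8187, e^-0.39=0.6771, e^0.02=1.0202, e^-0.45=0.6376
Sum = 26.2575
Softmax = [0.8799, 0.0312, 0.0258, 0.0389, 0.0243]
p[0] = 23.1039/26.2575 = 0.8799

0.8799


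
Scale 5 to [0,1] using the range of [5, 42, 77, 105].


min=5, max=105
(5-5)/(105-5) = 0/100 = 0.0

0.0


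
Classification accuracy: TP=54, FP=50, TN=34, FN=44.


Accuracy = (TP+TN)/(TP+TN+FP+FN)
= (54+34)/(182)
= 88/182 = 48.35%

48.35%


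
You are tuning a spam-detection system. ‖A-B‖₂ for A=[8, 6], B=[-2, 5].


d = √((8+ 2)² + (6-5)²)
  = √(100 + 1)
  = √101 = 10.0499

10.0499


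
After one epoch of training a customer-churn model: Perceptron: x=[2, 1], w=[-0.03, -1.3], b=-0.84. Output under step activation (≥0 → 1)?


z = (2)·(-0.03) + (1)·(-1.3) - 0.84
  = -2.2
step(z) = 0 (z<0)

0


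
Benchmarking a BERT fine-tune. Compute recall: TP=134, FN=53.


Recall = TP/(TP+FN)
= 134/(134+53)
= 134/187 = 71.66%

71.66%


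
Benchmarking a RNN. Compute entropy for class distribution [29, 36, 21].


Probabilities: [29/86, 36/86, 21/86] ≈ [0.3372, 0.4186, 0.2442]
H = -((29/86)·log₂(29/86) + (36/86)·log₂(36/86) + (21/86)·log₂(21/86))
  = 1.5514 bits

1.5514 bits


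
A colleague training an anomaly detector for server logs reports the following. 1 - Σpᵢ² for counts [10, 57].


Probabilities: [10/67, 57/67] ≈ [0.1493, 0.8507]
Σpᵢ² = (100 + 3249)/67² = 3349/4489
Gini = 1 - Σpᵢ² = 1 - 3349/4489 = 0.254

0.254


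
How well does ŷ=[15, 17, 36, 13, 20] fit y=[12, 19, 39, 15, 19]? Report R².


ȳ = 20.8
SS_res = Σ(y-ŷ)² = 27
SS_tot = Σ(y-ȳ)² = 448.8
R² = 1 - SS_res/SS_tot = 1 - 0.0602 = 0.9398

0.9398


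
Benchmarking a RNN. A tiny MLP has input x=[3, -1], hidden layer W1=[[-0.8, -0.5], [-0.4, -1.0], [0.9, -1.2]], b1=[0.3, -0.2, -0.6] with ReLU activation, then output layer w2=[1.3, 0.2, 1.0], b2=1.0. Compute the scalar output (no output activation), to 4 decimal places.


z1[0] = (-0.8)·(3) + (-0.5)·(-1) + 0.3 = -1.6
z1[1] = (-0.4)·(3) + (-1.0)·(-1) - 0.2 = -0.4
z1[2] = (0.9)·(3) + (-1.2)·(-1) - 0.6 = 3.3
h = ReLU(z1) = [0.0, 0.0, 3.3]
output = (1.3)·(0.0) + (0.2)·(0.0) + (1.0)·(3.3) + 1.0 = 4.3

4.3


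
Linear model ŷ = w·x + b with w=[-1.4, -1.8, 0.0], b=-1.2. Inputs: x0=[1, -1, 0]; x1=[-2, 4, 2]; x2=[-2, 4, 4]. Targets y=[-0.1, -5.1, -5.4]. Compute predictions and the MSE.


ŷ0 = (-1.4)·(1) + (-1.8)·(-1) + (0.0)·(0) - 1.2 = -0.8
ŷ1 = (-1.4)·(-2) + (-1.8)·(4) + (0.0)·(2) - 1.2 = -5.6
ŷ2 = (-1.4)·(-2) + (-1.8)·(4) + (0.0)·(4) - 1.2 = -5.6
errors² = [0.49, 0.25, 0.04]
MSE = 0.7800/3 = 0.26

0.26


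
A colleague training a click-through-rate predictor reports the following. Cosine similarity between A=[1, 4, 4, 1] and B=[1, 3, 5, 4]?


A·B = 1·1 + 4·3 + 4·5 + 1·4 = 37
‖A‖ = √34 = 5.831, ‖B‖ = √51 = 7.1414
cos = 37/(√34·√51) = 37/√1734 = 0.8885

0.8885


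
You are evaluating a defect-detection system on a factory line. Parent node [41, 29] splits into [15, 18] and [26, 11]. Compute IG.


Parent = [41, 29], H_parent = 0.9787
H_left = 0.994 (n=33), H_right = 0.878 (n=37)
H_children = (33/70)·0.994 + (37/70)·0.878 = 0.9327
IG = 0.9787 - 0.9327 = 0.046

0.046


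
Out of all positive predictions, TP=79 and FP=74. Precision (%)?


Precision = TP/(TP+FP)
= 79/(79+74)
= 79/153 = 51.63%

51.63%


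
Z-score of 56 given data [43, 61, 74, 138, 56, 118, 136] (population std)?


μ = 89.4286, σ = 37.1555
z = (56 - 89.4286)/37.1555 = -0.8997

-0.8997


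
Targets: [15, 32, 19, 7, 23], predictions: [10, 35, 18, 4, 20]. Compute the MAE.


Absolute errors: |15-10|=5, |32-35|=3, |19-18|=1, |7-4|=3, |23-20|=3
Sum = 15
MAE = 15/5 = 3

3


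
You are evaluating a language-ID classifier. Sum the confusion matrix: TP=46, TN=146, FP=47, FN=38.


Total = TP + TN + FP + FN
= 46 + 146 + 47 + 38
= 277
(Predicted positive: 93, predicted negative: 184)

277


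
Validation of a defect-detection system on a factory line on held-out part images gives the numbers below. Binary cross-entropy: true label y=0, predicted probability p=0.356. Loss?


BCE = -[y·ln(p) + (1-y)·ln(1-p)]
= -0 - 1·ln(1-0.356)
= -ln(0.644) = 0.4401

0.4401


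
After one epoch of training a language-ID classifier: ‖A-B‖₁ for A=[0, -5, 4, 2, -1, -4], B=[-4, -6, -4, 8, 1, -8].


d = |0+ 4| + |-5+ 6| + |4+ 4| + |2-8| + |-1-1| + |-4+ 8|
  = 4 + 1 + 8 + 6 + 2 + 4
  = 25

25


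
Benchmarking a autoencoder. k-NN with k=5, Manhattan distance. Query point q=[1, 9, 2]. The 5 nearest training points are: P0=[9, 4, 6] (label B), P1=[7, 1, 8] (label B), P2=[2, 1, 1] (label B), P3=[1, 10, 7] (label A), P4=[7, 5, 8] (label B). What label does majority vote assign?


d(q,P0) = 17  (label B)
d(q,P1) = 20  (label B)
d(q,P2) = 10  (label B)
d(q,P3) = 6  (label A)
d(q,P4) = 16  (label B)
Votes: A=1, B=4
Majority → B

B


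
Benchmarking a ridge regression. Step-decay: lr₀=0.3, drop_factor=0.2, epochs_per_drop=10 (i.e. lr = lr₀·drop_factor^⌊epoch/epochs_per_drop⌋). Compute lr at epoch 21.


n_drops = ⌊21/10⌋ = 2
lr = 0.3·0.2^2 = 0.3·0.04 = 0.012

0.012


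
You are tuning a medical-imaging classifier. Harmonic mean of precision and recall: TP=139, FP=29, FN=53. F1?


Precision = 139/168 = 0.8274
Recall = 139/192 = 0.724
F1 = 2·P·R/(P+R) = 2·TP/(2·TP+FP+FN) = 278/(278+29+53) = 278/360 = 0.7722

0.7722


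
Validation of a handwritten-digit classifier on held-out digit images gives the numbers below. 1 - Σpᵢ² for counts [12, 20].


Probabilities: [12/32, 20/32] ≈ [0.375, 0.625]
Σpᵢ² = (144 + 400)/32² = 544/1024
Gini = 1 - Σpᵢ² = 1 - 544/1024 = 0.4688

0.4688


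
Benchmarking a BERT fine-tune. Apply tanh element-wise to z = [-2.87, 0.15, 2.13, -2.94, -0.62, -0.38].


tanh(-2.87) = -0.9936
tanh(0.15) = 0.1489
tanh(2.13) = 0.9721
tanh(-2.94) = -0.9944
tanh(-0.62) = -0.5511
tanh(-0.38) = -0.3627
result = [-0.9936, 0.1489, 0.9721, -0.9944, -0.5511, -0.3627]

[-0.9936, 0.1489, 0.9721, -0.9944, -0.5511, -0.3627]


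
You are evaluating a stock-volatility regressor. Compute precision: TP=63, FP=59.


Precision = TP/(TP+FP)
= 63/(63+59)
= 63/122 = 51.64%

51.64%


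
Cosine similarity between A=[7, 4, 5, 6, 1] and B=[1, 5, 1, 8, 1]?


A·B = 7·1 + 4·5 + 5·1 + 6·8 + 1·1 = 81
‖A‖ = √127 = 11.2694, ‖B‖ = √92 = 9.5917
cos = 81/(√127·√92) = 81/√11684 = 0.7494

0.7494


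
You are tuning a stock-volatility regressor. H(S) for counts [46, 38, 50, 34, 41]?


Probabilities: [46/209, 38/209, 50/209, 34/209, 41/209] ≈ [0.2201, 0.1818, 0.2392, 0.1627, 0.1962]
H = -((46/209)·log₂(46/209) + (38/209)·log₂(38/209) + (50/209)·log₂(50/209) + (34/209)·log₂(34/209) + (41/209)·log₂(41/209))
  = 2.3086 bits

2.3086 bits


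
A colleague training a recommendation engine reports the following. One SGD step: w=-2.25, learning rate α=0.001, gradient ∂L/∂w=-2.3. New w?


w_new = w - α·∇
= -2.25 - 0.001·-2.3
= -2.25 + 0.0023
= -2.2477

-2.2477


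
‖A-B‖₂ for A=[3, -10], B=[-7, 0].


d = √((3+ 7)² + (-10-0)²)
  = √(100 + 100)
  = √200 = 14.1421

14.1421


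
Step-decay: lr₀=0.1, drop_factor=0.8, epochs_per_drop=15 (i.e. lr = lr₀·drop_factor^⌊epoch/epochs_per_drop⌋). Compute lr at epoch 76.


n_drops = ⌊76/15⌋ = 5
lr = 0.1·0.8^5 = 0.1·0.32768 = 0.032768

0.032768


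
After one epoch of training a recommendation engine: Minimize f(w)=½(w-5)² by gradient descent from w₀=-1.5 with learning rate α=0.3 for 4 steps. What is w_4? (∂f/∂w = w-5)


step 1: grad = -1.5-5 = -6.5; w = -1.5 - 0.3·(-6.5) = 0.45
step 2: grad = 0.45-5 = -4.55; w = 0.45 - 0.3·(-4.55) = 1.815
step 3: grad = 1.815-5 = -3.185; w = 1.815 - 0.3·(-3.185) = 2.7705
step 4: grad = 2.7705-5 = -2.2295; w = 2.7705 - 0.3·(-2.2295) = 3.43935

3.43935


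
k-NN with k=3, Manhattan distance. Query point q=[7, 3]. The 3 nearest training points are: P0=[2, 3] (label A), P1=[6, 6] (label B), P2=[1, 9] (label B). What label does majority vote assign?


d(q,P0) = 5  (label A)
d(q,P1) = 4  (label B)
d(q,P2) = 12  (label B)
Votes: A=1, B=2
Majority → B

B


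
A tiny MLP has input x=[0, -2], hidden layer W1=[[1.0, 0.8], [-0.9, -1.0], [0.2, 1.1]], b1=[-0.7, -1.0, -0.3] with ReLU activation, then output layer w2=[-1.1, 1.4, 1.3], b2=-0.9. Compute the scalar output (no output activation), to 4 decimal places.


z1[0] = (1.0)·(0) + (0.8)·(-2) - 0.7 = -2.3
z1[1] = (-0.9)·(0) + (-1.0)·(-2) - 1.0 = 1.0
z1[2] = (0.2)·(0) + (1.1)·(-2) - 0.3 = -2.5
h = ReLU(z1) = [0.0, 1.0, 0.0]
output = (-1.1)·(0.0) + (1.4)·(1.0) + (1.3)·(0.0) - 0.9 = 0.5

0.5


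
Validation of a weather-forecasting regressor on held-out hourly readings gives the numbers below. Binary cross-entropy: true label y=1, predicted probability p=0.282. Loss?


BCE = -[y·ln(p) + (1-y)·ln(1-p)]
= -1·ln(0.282) - 0
= -ln(0.282) = 1.2658

1.2658


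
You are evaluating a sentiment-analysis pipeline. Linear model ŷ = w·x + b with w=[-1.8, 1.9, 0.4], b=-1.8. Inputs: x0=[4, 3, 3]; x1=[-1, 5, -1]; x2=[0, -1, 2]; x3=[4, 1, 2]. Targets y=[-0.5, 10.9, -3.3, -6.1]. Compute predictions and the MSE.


ŷ0 = (-1.8)·(4) + (1.9)·(3) + (0.4)·(3) - 1.8 = -2.1
ŷ1 = (-1.8)·(-1) + (1.9)·(5) + (0.4)·(-1) - 1.8 = 9.1
ŷ2 = (-1.8)·(0) + (1.9)·(-1) + (0.4)·(2) - 1.8 = -2.9
ŷ3 = (-1.8)·(4) + (1.9)·(1) + (0.4)·(2) - 1.8 = -6.3
errors² = [2.56, 3.24, 0.16, 0.04]
MSE = 6.0000/4 = 1.5

1.5


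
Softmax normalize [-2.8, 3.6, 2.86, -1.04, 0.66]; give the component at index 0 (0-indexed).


Exponentials: e^-2.8=0.0608, e^3.6=36.5982, e^2.86=17.4615, e^-1.04=0.3535, e^0.66=1.9348
Sum = 56.4088
Softmax = [0.0011, 0.6488, 0.3096, 0.0063, 0.0343]
p[0] = 0.0608/56.4088 = 0.0011

0.0011


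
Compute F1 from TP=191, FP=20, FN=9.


Precision = 191/211 = 0.9052
Recall = 191/200 = 0.955
F1 = 2·P·R/(P+R) = 2·TP/(2·TP+FP+FN) = 382/(382+20+9) = 382/411 = 0.9294

0.9294


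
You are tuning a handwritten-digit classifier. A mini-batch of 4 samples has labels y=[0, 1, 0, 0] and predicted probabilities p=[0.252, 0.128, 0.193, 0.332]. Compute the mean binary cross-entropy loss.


L[0] = -ln(1-0.252) = -ln(0.748) = 0.2904
L[1] = -ln(0.128) = 2.0557
L[2] = -ln(1-0.193) = -ln(0.807) = 0.2144
L[3] = -ln(1-0.332) = -ln(0.668) = 0.4035
mean = (0.2904 + 2.0557 + 0.2144 + 0.4035)/4 = 0.741

0.741


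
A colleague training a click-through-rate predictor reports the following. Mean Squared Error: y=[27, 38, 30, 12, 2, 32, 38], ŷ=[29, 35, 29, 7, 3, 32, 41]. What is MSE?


Squared errors: (27-29)²=4, (38-35)²=9, (30-29)²=1, (12-7)²=25, (2-3)²=1, (32-32)²=0, (38-41)²=9
Sum = 49
MSE = 49/7 = 7

7
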